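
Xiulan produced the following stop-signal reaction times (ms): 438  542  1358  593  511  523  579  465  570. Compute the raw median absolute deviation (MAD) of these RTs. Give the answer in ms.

37 ms

Sorted: 438, 465, 511, 523, 542, 570, 579, 593, 1358 → median = 542
|x − 542|: 104, 0, 816, 51, 31, 19, 37, 77, 28
Sorted deviations: 0, 19, 28, 31, 37, 51, 77, 104, 816 → MAD = 37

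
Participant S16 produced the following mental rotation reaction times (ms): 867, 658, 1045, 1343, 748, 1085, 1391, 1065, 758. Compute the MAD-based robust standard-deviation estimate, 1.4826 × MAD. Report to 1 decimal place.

Sorted: 658, 748, 758, 867, 1045, 1065, 1085, 1343, 1391 → median = 1045
|x − 1045| sorted: 0, 20, 40, 178, 287, 297, 298, 346, 387 → MAD = 287
Robust SD ≈ 1.4826 × 287 = 425.506

425.5 ms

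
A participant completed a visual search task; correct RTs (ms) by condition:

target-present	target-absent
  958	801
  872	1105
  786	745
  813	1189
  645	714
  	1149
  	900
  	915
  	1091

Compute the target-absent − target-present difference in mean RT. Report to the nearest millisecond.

M(target-present) = 4074/5 = 814.800
M(target-absent) = 8609/9 = 956.556
Difference = 956.556 − 814.800 = 141.756 ms

142 ms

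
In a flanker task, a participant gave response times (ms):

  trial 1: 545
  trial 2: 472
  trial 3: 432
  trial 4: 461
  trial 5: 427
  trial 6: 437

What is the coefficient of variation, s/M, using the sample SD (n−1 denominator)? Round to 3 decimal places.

0.095

n = 6, Σ = 2774, M = 462.3333
Σ(x−M)² = 9739.333; s = √(9739.333/5) = 44.1346
CV = 44.1346 / 462.3333 = 0.09546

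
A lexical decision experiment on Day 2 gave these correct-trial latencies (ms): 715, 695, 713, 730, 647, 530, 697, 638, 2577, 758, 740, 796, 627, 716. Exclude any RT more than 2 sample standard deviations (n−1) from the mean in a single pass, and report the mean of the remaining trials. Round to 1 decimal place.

n = 14, ΣRT = 11579, M = 827.071
Σ(x−M)² = 3353714.93; s = √(3353714.93/13) = 507.915
Cutoffs: 827.071 ± 2·507.915 → [-188.8, 1842.9]
Outside: 2577 → excluded.
Retained (n=13): Σ = 9002, mean = 9002/13 = 692.462

692.5 ms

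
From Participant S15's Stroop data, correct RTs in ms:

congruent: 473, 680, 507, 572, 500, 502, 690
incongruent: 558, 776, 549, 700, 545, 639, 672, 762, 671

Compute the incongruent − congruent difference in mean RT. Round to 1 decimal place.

91.9 ms

M(congruent) = 3924/7 = 560.571
M(incongruent) = 5872/9 = 652.444
Difference = 652.444 − 560.571 = 91.873 ms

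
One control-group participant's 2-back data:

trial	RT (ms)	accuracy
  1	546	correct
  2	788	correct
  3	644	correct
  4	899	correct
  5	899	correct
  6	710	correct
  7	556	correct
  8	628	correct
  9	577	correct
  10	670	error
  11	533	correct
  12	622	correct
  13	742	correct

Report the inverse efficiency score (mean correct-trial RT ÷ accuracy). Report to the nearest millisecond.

735 ms

Correct trials (n=12): 546, 788, 644, 899, 899, 710, 556, 628, 577, 533, 622, 742
Mean correct RT = 8144/12 = 678.6667 ms
Proportion correct = 12/13
IES = 678.6667 / (12/13) = 735.222 ms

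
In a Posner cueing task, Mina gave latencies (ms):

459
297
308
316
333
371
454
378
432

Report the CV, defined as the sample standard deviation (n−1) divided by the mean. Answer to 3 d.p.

0.171

n = 9, Σ = 3348, M = 372.0000
Σ(x−M)² = 32308.000; s = √(32308.000/8) = 63.5492
CV = 63.5492 / 372.0000 = 0.17083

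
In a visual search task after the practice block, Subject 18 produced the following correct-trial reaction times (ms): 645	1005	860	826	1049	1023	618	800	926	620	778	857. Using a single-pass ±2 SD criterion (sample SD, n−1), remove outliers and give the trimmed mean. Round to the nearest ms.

n = 12, ΣRT = 10007, M = 833.917
Σ(x−M)² = 253384.92; s = √(253384.92/11) = 151.773
Cutoffs: 833.917 ± 2·151.773 → [530.4, 1137.5]
No RTs fall outside the cutoffs; all 12 retained. Mean = 10007/12 = 833.917

834 ms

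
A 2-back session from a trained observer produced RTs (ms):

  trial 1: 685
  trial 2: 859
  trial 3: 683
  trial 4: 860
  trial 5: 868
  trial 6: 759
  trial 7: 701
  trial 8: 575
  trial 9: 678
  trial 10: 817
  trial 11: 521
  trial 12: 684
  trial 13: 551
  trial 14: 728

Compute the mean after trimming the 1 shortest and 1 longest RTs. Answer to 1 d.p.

Sorted: 521, 551, 575, 678, 683, 684, 685, 701, 728, 759, 817, 859, 860, 868
Drop lowest 1 (521) and highest 1 (868)
Remaining (n=12): Σ = 8580, mean = 8580/12 = 715.000

715.0 ms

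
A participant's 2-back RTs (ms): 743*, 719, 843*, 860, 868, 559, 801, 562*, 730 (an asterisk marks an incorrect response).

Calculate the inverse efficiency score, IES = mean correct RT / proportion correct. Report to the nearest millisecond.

1134 ms

Correct trials (n=6): 719, 860, 868, 559, 801, 730
Mean correct RT = 4537/6 = 756.1667 ms
Proportion correct = 6/9
IES = 756.1667 / (6/9) = 1134.250 ms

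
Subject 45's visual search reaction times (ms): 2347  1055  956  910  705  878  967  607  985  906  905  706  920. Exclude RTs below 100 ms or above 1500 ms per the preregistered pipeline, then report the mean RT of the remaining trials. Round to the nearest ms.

Excluded: 2347
Retained (n=12): Σ = 10500
Mean = 10500/12 = 875.0000

875 ms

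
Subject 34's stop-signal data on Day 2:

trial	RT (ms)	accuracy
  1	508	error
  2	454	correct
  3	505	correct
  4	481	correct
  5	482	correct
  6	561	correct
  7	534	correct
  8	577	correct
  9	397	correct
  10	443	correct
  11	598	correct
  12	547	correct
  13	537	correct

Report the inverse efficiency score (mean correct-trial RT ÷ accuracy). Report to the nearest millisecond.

Correct trials (n=12): 454, 505, 481, 482, 561, 534, 577, 397, 443, 598, 547, 537
Mean correct RT = 6116/12 = 509.6667 ms
Proportion correct = 12/13
IES = 509.6667 / (12/13) = 552.139 ms

552 ms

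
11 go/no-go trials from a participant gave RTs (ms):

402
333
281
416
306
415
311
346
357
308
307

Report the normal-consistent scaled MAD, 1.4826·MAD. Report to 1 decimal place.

Sorted: 281, 306, 307, 308, 311, 333, 346, 357, 402, 415, 416 → median = 333
|x − 333| sorted: 0, 13, 22, 24, 25, 26, 27, 52, 69, 82, 83 → MAD = 26
Robust SD ≈ 1.4826 × 26 = 38.548

38.5 ms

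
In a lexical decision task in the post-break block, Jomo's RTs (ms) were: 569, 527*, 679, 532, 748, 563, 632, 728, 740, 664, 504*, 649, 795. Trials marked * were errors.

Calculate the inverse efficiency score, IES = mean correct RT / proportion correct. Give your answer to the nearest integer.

784 ms

Correct trials (n=11): 569, 679, 532, 748, 563, 632, 728, 740, 664, 649, 795
Mean correct RT = 7299/11 = 663.5455 ms
Proportion correct = 11/13
IES = 663.5455 / (11/13) = 784.190 ms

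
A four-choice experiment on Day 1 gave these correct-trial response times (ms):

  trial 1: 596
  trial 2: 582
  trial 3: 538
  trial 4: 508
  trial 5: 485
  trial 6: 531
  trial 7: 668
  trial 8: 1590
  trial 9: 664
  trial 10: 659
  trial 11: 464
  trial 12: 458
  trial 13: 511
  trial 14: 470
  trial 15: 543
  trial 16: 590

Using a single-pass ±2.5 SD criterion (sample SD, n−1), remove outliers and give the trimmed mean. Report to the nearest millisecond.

551 ms

n = 16, ΣRT = 9857, M = 616.062
Σ(x−M)² = 1085636.94; s = √(1085636.94/15) = 269.028
Cutoffs: 616.062 ± 2.5·269.028 → [-56.5, 1288.6]
Outside: 1590 → excluded.
Retained (n=15): Σ = 8267, mean = 8267/15 = 551.133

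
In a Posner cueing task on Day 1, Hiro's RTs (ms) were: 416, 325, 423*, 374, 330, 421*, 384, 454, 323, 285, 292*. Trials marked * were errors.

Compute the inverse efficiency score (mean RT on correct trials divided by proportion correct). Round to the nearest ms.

Correct trials (n=8): 416, 325, 374, 330, 384, 454, 323, 285
Mean correct RT = 2891/8 = 361.3750 ms
Proportion correct = 8/11
IES = 361.3750 / (8/11) = 496.891 ms

497 ms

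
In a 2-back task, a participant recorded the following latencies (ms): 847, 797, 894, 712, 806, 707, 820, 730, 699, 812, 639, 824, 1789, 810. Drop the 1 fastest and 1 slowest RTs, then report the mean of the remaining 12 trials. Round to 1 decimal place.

788.2 ms

Sorted: 639, 699, 707, 712, 730, 797, 806, 810, 812, 820, 824, 847, 894, 1789
Drop lowest 1 (639) and highest 1 (1789)
Remaining (n=12): Σ = 9458, mean = 9458/12 = 788.167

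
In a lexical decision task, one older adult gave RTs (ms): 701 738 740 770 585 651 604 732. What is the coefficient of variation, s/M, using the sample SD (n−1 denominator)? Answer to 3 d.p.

0.100

n = 8, Σ = 5521, M = 690.1250
Σ(x−M)² = 33030.875; s = √(33030.875/7) = 68.6928
CV = 68.6928 / 690.1250 = 0.09954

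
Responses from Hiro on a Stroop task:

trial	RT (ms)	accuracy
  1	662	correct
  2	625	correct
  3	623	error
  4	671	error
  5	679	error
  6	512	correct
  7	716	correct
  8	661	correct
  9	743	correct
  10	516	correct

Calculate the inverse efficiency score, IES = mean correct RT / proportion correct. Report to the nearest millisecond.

905 ms

Correct trials (n=7): 662, 625, 512, 716, 661, 743, 516
Mean correct RT = 4435/7 = 633.5714 ms
Proportion correct = 7/10
IES = 633.5714 / (7/10) = 905.102 ms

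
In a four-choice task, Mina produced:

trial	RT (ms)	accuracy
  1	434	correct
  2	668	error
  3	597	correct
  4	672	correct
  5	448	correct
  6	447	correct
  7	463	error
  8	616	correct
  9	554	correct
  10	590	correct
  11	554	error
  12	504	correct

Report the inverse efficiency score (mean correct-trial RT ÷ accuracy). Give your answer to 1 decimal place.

Correct trials (n=9): 434, 597, 672, 448, 447, 616, 554, 590, 504
Mean correct RT = 4862/9 = 540.2222 ms
Proportion correct = 9/12
IES = 540.2222 / (9/12) = 720.296 ms

720.3 ms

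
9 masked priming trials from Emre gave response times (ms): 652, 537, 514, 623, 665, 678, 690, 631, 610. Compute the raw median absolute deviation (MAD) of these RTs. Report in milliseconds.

Sorted: 514, 537, 610, 623, 631, 652, 665, 678, 690 → median = 631
|x − 631|: 21, 94, 117, 8, 34, 47, 59, 0, 21
Sorted deviations: 0, 8, 21, 21, 34, 47, 59, 94, 117 → MAD = 34

34 ms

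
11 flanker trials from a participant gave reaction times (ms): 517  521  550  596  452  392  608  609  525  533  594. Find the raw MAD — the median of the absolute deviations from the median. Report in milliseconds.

61 ms

Sorted: 392, 452, 517, 521, 525, 533, 550, 594, 596, 608, 609 → median = 533
|x − 533|: 16, 12, 17, 63, 81, 141, 75, 76, 8, 0, 61
Sorted deviations: 0, 8, 12, 16, 17, 61, 63, 75, 76, 81, 141 → MAD = 61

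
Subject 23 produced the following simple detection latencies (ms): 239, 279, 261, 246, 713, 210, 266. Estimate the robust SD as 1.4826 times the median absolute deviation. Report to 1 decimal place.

Sorted: 210, 239, 246, 261, 266, 279, 713 → median = 261
|x − 261| sorted: 0, 5, 15, 18, 22, 51, 452 → MAD = 18
Robust SD ≈ 1.4826 × 18 = 26.687

26.7 ms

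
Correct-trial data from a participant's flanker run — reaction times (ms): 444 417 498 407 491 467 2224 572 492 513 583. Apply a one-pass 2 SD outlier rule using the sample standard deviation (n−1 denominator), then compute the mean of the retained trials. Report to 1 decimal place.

488.4 ms

n = 11, ΣRT = 7108, M = 646.182
Σ(x−M)² = 2769269.64; s = √(2769269.64/10) = 526.239
Cutoffs: 646.182 ± 2·526.239 → [-406.3, 1698.7]
Outside: 2224 → excluded.
Retained (n=10): Σ = 4884, mean = 4884/10 = 488.400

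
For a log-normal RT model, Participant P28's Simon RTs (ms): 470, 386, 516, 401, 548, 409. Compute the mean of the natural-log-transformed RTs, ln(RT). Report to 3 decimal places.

ln(RT): 6.1527, 5.9558, 6.2461, 5.9940, 6.3063, 6.0137
Σ ln(RT) = 36.6686
Mean = 36.6686/6 = 6.11144

6.111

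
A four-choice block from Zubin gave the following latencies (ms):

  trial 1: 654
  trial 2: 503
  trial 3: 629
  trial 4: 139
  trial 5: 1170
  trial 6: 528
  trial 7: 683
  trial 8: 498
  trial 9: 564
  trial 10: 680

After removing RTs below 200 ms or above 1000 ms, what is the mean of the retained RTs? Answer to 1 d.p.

592.4 ms

Excluded: 139, 1170
Retained (n=8): Σ = 4739
Mean = 4739/8 = 592.3750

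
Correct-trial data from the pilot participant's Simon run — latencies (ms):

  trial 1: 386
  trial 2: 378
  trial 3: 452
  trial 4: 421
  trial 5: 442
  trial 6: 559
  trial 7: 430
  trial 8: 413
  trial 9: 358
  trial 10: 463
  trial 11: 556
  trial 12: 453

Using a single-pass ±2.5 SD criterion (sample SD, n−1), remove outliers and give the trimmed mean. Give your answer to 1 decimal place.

n = 12, ΣRT = 5311, M = 442.583
Σ(x−M)² = 43056.92; s = √(43056.92/11) = 62.564
Cutoffs: 442.583 ± 2.5·62.564 → [286.2, 599.0]
No RTs fall outside the cutoffs; all 12 retained. Mean = 5311/12 = 442.583

442.6 ms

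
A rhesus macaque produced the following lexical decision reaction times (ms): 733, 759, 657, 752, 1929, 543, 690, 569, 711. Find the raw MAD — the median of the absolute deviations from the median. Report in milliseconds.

Sorted: 543, 569, 657, 690, 711, 733, 752, 759, 1929 → median = 711
|x − 711|: 22, 48, 54, 41, 1218, 168, 21, 142, 0
Sorted deviations: 0, 21, 22, 41, 48, 54, 142, 168, 1218 → MAD = 48

48 ms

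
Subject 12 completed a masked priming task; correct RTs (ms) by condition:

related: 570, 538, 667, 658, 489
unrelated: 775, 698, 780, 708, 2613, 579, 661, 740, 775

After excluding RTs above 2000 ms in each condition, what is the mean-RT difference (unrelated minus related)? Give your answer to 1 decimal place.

130.1 ms

unrelated: exclude 2613
M(related) = 2922/5 = 584.400
M(unrelated) = 5716/8 = 714.500
Difference = 714.500 − 584.400 = 130.100 ms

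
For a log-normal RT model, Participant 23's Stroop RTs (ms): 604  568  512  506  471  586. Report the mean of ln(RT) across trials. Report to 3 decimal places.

6.290

ln(RT): 6.4036, 6.3421, 6.2383, 6.2265, 6.1549, 6.3733
Σ ln(RT) = 37.7387
Mean = 37.7387/6 = 6.28979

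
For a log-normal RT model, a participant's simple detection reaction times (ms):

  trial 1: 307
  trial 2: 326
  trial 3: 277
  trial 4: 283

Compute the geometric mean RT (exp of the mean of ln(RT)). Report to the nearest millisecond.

ln(RT): 5.7268, 5.7869, 5.6240, 5.6454
Mean ln(RT) = 22.7832/4 = 5.69580
Geometric mean = exp(5.69580) = 297.62 ms

298 ms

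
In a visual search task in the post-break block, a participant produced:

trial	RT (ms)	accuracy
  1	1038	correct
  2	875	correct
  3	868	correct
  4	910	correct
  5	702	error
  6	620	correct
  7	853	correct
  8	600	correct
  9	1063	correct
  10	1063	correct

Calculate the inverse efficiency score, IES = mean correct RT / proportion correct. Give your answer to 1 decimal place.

Correct trials (n=9): 1038, 875, 868, 910, 620, 853, 600, 1063, 1063
Mean correct RT = 7890/9 = 876.6667 ms
Proportion correct = 9/10
IES = 876.6667 / (9/10) = 974.074 ms

974.1 ms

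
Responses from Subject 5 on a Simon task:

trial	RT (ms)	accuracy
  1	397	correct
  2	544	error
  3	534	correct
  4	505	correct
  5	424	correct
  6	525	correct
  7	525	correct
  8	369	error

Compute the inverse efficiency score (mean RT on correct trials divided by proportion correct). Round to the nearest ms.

Correct trials (n=6): 397, 534, 505, 424, 525, 525
Mean correct RT = 2910/6 = 485.0000 ms
Proportion correct = 6/8
IES = 485.0000 / (6/8) = 646.667 ms

647 ms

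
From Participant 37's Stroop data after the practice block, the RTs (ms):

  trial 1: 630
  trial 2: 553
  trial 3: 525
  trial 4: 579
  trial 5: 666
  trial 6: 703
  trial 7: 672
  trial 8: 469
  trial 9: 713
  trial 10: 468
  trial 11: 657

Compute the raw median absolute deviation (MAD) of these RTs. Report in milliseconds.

73 ms

Sorted: 468, 469, 525, 553, 579, 630, 657, 666, 672, 703, 713 → median = 630
|x − 630|: 0, 77, 105, 51, 36, 73, 42, 161, 83, 162, 27
Sorted deviations: 0, 27, 36, 42, 51, 73, 77, 83, 105, 161, 162 → MAD = 73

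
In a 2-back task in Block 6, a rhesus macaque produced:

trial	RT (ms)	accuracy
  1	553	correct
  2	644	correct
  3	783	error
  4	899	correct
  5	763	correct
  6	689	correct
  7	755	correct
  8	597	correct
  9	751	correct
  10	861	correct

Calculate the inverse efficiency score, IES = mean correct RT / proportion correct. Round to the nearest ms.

804 ms

Correct trials (n=9): 553, 644, 899, 763, 689, 755, 597, 751, 861
Mean correct RT = 6512/9 = 723.5556 ms
Proportion correct = 9/10
IES = 723.5556 / (9/10) = 803.951 ms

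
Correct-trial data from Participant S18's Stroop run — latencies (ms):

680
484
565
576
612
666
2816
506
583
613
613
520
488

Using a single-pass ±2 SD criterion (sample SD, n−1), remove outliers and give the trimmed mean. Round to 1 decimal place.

575.5 ms

n = 13, ΣRT = 9722, M = 747.846
Σ(x−M)² = 4681059.69; s = √(4681059.69/12) = 624.570
Cutoffs: 747.846 ± 2·624.570 → [-501.3, 1997.0]
Outside: 2816 → excluded.
Retained (n=12): Σ = 6906, mean = 6906/12 = 575.500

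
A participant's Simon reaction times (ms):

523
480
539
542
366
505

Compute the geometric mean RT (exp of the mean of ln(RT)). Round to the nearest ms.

ln(RT): 6.2596, 6.1738, 6.2897, 6.2953, 5.9026, 6.2246
Mean ln(RT) = 37.1455/6 = 6.19092
Geometric mean = exp(6.19092) = 488.30 ms

488 ms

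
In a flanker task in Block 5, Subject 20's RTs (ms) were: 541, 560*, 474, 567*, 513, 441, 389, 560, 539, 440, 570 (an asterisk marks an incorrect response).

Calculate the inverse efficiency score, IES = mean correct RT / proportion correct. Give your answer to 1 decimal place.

606.6 ms

Correct trials (n=9): 541, 474, 513, 441, 389, 560, 539, 440, 570
Mean correct RT = 4467/9 = 496.3333 ms
Proportion correct = 9/11
IES = 496.3333 / (9/11) = 606.630 ms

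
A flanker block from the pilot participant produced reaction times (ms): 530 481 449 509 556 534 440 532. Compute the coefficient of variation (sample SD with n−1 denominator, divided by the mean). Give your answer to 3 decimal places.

n = 8, Σ = 4031, M = 503.8750
Σ(x−M)² = 12738.875; s = √(12738.875/7) = 42.6596
CV = 42.6596 / 503.8750 = 0.08466

0.085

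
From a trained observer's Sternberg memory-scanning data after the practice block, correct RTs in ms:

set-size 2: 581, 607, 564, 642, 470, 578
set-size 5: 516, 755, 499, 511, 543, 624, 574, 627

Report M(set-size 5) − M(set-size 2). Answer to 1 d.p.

7.5 ms

M(set-size 2) = 3442/6 = 573.667
M(set-size 5) = 4649/8 = 581.125
Difference = 581.125 − 573.667 = 7.458 ms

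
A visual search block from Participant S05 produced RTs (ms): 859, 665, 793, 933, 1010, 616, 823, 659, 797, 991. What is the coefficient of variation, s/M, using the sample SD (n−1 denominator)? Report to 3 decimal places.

0.170

n = 10, Σ = 8146, M = 814.6000
Σ(x−M)² = 172168.400; s = √(172168.400/9) = 138.3106
CV = 138.3106 / 814.6000 = 0.16979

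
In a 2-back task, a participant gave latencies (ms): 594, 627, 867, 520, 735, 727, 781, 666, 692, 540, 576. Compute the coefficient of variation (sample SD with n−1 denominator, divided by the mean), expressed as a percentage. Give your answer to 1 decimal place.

n = 11, Σ = 7325, M = 665.9091
Σ(x−M)² = 114780.909; s = √(114780.909/10) = 107.1359
CV = 107.1359 / 665.9091 = 0.16089 = 16.089%

16.1%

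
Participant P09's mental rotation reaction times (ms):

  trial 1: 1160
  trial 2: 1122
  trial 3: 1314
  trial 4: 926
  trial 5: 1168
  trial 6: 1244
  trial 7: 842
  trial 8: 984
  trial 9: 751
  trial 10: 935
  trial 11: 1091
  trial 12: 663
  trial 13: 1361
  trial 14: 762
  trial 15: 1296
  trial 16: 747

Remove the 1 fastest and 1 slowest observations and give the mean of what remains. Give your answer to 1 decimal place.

1024.4 ms

Sorted: 663, 747, 751, 762, 842, 926, 935, 984, 1091, 1122, 1160, 1168, 1244, 1296, 1314, 1361
Drop lowest 1 (663) and highest 1 (1361)
Remaining (n=14): Σ = 14342, mean = 14342/14 = 1024.429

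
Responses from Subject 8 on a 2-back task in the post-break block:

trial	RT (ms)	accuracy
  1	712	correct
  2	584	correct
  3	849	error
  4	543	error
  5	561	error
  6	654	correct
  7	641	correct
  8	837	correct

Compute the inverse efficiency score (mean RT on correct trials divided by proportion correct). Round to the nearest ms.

1097 ms

Correct trials (n=5): 712, 584, 654, 641, 837
Mean correct RT = 3428/5 = 685.6000 ms
Proportion correct = 5/8
IES = 685.6000 / (5/8) = 1096.960 ms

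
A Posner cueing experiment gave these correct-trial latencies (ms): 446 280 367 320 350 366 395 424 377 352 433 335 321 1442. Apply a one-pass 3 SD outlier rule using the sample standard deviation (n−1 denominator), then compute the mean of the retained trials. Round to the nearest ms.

n = 14, ΣRT = 6208, M = 443.429
Σ(x−M)² = 1102009.43; s = √(1102009.43/13) = 291.153
Cutoffs: 443.429 ± 3·291.153 → [-430.0, 1316.9]
Outside: 1442 → excluded.
Retained (n=13): Σ = 4766, mean = 4766/13 = 366.615

367 ms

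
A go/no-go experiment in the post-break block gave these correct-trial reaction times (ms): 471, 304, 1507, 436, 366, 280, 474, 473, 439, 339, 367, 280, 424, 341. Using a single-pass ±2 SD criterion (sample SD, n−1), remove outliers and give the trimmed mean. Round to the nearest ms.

n = 14, ΣRT = 6501, M = 464.357
Σ(x−M)² = 1234165.21; s = √(1234165.21/13) = 308.117
Cutoffs: 464.357 ± 2·308.117 → [-151.9, 1080.6]
Outside: 1507 → excluded.
Retained (n=13): Σ = 4994, mean = 4994/13 = 384.154

384 ms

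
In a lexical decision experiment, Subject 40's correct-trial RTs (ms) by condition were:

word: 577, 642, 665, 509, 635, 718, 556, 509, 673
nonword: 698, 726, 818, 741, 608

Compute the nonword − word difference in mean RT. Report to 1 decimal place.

M(word) = 5484/9 = 609.333
M(nonword) = 3591/5 = 718.200
Difference = 718.200 − 609.333 = 108.867 ms

108.9 ms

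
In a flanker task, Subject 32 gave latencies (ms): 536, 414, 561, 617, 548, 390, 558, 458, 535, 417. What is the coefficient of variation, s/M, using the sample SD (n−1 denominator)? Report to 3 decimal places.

0.153

n = 10, Σ = 5034, M = 503.4000
Σ(x−M)² = 53632.400; s = √(53632.400/9) = 77.1956
CV = 77.1956 / 503.4000 = 0.15335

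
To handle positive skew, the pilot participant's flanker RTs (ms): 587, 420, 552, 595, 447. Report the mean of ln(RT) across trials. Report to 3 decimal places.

ln(RT): 6.3750, 6.0403, 6.3135, 6.3886, 6.1026
Σ ln(RT) = 31.2199
Mean = 31.2199/5 = 6.24399

6.244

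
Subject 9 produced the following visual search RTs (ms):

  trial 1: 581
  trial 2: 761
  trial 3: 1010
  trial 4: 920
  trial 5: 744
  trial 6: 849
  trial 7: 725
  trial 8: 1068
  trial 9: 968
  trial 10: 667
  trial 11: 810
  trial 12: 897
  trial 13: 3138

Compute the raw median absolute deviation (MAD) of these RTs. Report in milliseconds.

119 ms

Sorted: 581, 667, 725, 744, 761, 810, 849, 897, 920, 968, 1010, 1068, 3138 → median = 849
|x − 849|: 268, 88, 161, 71, 105, 0, 124, 219, 119, 182, 39, 48, 2289
Sorted deviations: 0, 39, 48, 71, 88, 105, 119, 124, 161, 182, 219, 268, 2289 → MAD = 119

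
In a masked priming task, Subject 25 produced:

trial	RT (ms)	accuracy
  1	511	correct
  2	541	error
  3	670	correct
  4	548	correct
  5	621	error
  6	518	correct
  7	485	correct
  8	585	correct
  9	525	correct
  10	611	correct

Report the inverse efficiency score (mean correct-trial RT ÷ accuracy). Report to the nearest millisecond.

Correct trials (n=8): 511, 670, 548, 518, 485, 585, 525, 611
Mean correct RT = 4453/8 = 556.6250 ms
Proportion correct = 8/10
IES = 556.6250 / (8/10) = 695.781 ms

696 ms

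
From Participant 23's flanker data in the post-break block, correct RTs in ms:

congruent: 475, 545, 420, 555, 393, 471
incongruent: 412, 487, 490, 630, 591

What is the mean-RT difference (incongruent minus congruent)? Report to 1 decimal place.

M(congruent) = 2859/6 = 476.500
M(incongruent) = 2610/5 = 522.000
Difference = 522.000 − 476.500 = 45.500 ms

45.5 ms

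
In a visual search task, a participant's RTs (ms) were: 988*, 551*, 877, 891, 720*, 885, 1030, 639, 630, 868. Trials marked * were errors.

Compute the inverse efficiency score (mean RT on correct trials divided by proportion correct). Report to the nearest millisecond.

1188 ms

Correct trials (n=7): 877, 891, 885, 1030, 639, 630, 868
Mean correct RT = 5820/7 = 831.4286 ms
Proportion correct = 7/10
IES = 831.4286 / (7/10) = 1187.755 ms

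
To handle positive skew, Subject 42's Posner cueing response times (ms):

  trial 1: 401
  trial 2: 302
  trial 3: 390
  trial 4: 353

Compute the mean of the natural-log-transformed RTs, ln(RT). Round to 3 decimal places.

5.884

ln(RT): 5.9940, 5.7104, 5.9661, 5.8665
Σ ln(RT) = 23.5370
Mean = 23.5370/4 = 5.88425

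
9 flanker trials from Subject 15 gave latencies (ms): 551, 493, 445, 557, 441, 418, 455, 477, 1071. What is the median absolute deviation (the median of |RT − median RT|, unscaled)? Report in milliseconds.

36 ms

Sorted: 418, 441, 445, 455, 477, 493, 551, 557, 1071 → median = 477
|x − 477|: 74, 16, 32, 80, 36, 59, 22, 0, 594
Sorted deviations: 0, 16, 22, 32, 36, 59, 74, 80, 594 → MAD = 36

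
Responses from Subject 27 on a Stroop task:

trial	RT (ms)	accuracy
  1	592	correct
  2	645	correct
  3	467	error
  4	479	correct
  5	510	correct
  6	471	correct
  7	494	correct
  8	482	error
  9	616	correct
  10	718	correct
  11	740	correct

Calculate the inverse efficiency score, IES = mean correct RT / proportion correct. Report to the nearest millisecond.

Correct trials (n=9): 592, 645, 479, 510, 471, 494, 616, 718, 740
Mean correct RT = 5265/9 = 585.0000 ms
Proportion correct = 9/11
IES = 585.0000 / (9/11) = 715.000 ms

715 ms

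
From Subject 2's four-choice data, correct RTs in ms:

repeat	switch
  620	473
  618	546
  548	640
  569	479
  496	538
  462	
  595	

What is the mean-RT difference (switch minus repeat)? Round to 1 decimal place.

M(repeat) = 3908/7 = 558.286
M(switch) = 2676/5 = 535.200
Difference = 535.200 − 558.286 = -23.086 ms

-23.1 ms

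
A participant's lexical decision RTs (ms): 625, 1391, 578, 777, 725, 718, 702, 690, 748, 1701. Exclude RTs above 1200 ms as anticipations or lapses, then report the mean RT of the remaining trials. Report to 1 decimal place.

695.4 ms

Excluded: 1391, 1701
Retained (n=8): Σ = 5563
Mean = 5563/8 = 695.3750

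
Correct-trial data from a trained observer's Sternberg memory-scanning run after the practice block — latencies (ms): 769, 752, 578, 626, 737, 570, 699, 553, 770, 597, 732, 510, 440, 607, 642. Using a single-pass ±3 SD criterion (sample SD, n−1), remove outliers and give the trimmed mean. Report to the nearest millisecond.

639 ms

n = 15, ΣRT = 9582, M = 638.800
Σ(x−M)² = 143768.40; s = √(143768.40/14) = 101.337
Cutoffs: 638.800 ± 3·101.337 → [334.8, 942.8]
No RTs fall outside the cutoffs; all 15 retained. Mean = 9582/15 = 638.800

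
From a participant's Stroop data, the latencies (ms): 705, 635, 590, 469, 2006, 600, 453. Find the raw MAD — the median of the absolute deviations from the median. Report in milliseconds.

105 ms

Sorted: 453, 469, 590, 600, 635, 705, 2006 → median = 600
|x − 600|: 105, 35, 10, 131, 1406, 0, 147
Sorted deviations: 0, 10, 35, 105, 131, 147, 1406 → MAD = 105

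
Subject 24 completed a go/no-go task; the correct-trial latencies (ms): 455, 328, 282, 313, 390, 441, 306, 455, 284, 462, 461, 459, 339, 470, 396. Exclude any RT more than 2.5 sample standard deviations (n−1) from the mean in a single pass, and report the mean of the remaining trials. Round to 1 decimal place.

n = 15, ΣRT = 5841, M = 389.400
Σ(x−M)² = 74797.60; s = √(74797.60/14) = 73.094
Cutoffs: 389.400 ± 2.5·73.094 → [206.7, 572.1]
No RTs fall outside the cutoffs; all 15 retained. Mean = 5841/15 = 389.400

389.4 ms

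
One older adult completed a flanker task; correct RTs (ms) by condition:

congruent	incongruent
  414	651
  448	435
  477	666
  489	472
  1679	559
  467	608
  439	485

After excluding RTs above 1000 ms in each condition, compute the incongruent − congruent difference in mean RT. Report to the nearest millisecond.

congruent: exclude 1679
M(congruent) = 2734/6 = 455.667
M(incongruent) = 3876/7 = 553.714
Difference = 553.714 − 455.667 = 98.048 ms

98 ms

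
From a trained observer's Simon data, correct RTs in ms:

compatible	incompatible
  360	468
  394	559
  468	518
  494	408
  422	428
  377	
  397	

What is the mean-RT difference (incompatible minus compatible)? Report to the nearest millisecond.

60 ms

M(compatible) = 2912/7 = 416.000
M(incompatible) = 2381/5 = 476.200
Difference = 476.200 − 416.000 = 60.200 ms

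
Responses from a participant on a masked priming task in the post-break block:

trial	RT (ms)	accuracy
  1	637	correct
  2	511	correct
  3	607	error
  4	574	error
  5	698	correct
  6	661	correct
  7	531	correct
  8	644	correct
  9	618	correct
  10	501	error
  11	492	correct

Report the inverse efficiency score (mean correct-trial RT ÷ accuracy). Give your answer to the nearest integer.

Correct trials (n=8): 637, 511, 698, 661, 531, 644, 618, 492
Mean correct RT = 4792/8 = 599.0000 ms
Proportion correct = 8/11
IES = 599.0000 / (8/11) = 823.625 ms

824 ms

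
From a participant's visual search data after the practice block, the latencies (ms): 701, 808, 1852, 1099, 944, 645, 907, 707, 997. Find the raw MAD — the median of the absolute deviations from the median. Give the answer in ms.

Sorted: 645, 701, 707, 808, 907, 944, 997, 1099, 1852 → median = 907
|x − 907|: 206, 99, 945, 192, 37, 262, 0, 200, 90
Sorted deviations: 0, 37, 90, 99, 192, 200, 206, 262, 945 → MAD = 192

192 ms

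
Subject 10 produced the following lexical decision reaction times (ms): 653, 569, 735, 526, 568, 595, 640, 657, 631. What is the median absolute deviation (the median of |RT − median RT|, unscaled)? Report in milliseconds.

36 ms

Sorted: 526, 568, 569, 595, 631, 640, 653, 657, 735 → median = 631
|x − 631|: 22, 62, 104, 105, 63, 36, 9, 26, 0
Sorted deviations: 0, 9, 22, 26, 36, 62, 63, 104, 105 → MAD = 36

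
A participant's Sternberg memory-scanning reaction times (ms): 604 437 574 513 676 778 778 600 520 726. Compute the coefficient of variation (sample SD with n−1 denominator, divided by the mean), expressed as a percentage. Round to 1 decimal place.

18.8%

n = 10, Σ = 6206, M = 620.6000
Σ(x−M)² = 122006.400; s = √(122006.400/9) = 116.4314
CV = 116.4314 / 620.6000 = 0.18761 = 18.761%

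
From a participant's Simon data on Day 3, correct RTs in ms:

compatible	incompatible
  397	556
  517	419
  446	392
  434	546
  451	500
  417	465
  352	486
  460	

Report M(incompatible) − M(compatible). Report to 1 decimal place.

M(compatible) = 3474/8 = 434.250
M(incompatible) = 3364/7 = 480.571
Difference = 480.571 − 434.250 = 46.321 ms

46.3 ms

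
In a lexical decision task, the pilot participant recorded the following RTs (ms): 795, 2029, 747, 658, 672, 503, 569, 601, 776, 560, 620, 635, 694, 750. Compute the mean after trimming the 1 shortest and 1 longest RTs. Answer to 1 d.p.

Sorted: 503, 560, 569, 601, 620, 635, 658, 672, 694, 747, 750, 776, 795, 2029
Drop lowest 1 (503) and highest 1 (2029)
Remaining (n=12): Σ = 8077, mean = 8077/12 = 673.083

673.1 ms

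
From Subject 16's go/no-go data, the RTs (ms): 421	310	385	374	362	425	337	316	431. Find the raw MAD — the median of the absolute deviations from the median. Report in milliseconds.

Sorted: 310, 316, 337, 362, 374, 385, 421, 425, 431 → median = 374
|x − 374|: 47, 64, 11, 0, 12, 51, 37, 58, 57
Sorted deviations: 0, 11, 12, 37, 47, 51, 57, 58, 64 → MAD = 47

47 ms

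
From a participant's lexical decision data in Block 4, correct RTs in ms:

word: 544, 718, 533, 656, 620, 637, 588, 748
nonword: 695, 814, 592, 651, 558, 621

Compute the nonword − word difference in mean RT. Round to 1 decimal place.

24.7 ms

M(word) = 5044/8 = 630.500
M(nonword) = 3931/6 = 655.167
Difference = 655.167 − 630.500 = 24.667 ms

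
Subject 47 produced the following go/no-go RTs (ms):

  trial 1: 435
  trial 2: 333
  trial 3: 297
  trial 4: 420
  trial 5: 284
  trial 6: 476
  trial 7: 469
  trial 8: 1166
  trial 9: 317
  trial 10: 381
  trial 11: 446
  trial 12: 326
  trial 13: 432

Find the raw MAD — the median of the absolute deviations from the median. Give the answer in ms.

Sorted: 284, 297, 317, 326, 333, 381, 420, 432, 435, 446, 469, 476, 1166 → median = 420
|x − 420|: 15, 87, 123, 0, 136, 56, 49, 746, 103, 39, 26, 94, 12
Sorted deviations: 0, 12, 15, 26, 39, 49, 56, 87, 94, 103, 123, 136, 746 → MAD = 56

56 ms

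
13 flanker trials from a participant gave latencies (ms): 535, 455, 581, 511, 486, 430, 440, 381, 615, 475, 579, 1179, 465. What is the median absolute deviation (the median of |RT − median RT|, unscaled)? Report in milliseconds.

49 ms

Sorted: 381, 430, 440, 455, 465, 475, 486, 511, 535, 579, 581, 615, 1179 → median = 486
|x − 486|: 49, 31, 95, 25, 0, 56, 46, 105, 129, 11, 93, 693, 21
Sorted deviations: 0, 11, 21, 25, 31, 46, 49, 56, 93, 95, 105, 129, 693 → MAD = 49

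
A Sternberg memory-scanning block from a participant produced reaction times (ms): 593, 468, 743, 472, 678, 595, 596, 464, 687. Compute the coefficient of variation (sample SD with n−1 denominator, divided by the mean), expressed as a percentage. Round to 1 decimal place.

17.5%

n = 9, Σ = 5296, M = 588.4444
Σ(x−M)² = 85294.222; s = √(85294.222/8) = 103.2559
CV = 103.2559 / 588.4444 = 0.17547 = 17.547%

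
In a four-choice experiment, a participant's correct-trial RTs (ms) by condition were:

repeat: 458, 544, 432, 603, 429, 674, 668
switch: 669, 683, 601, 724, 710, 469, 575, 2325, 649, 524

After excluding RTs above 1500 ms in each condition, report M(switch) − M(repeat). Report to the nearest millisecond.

switch: exclude 2325
M(repeat) = 3808/7 = 544.000
M(switch) = 5604/9 = 622.667
Difference = 622.667 − 544.000 = 78.667 ms

79 ms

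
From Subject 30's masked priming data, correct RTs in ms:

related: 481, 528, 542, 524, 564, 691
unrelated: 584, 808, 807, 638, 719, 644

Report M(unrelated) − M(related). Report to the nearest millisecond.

M(related) = 3330/6 = 555.000
M(unrelated) = 4200/6 = 700.000
Difference = 700.000 − 555.000 = 145.000 ms

145 ms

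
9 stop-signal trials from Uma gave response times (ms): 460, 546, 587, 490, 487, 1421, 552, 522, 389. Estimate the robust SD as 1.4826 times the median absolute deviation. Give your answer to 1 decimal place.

51.9 ms

Sorted: 389, 460, 487, 490, 522, 546, 552, 587, 1421 → median = 522
|x − 522| sorted: 0, 24, 30, 32, 35, 62, 65, 133, 899 → MAD = 35
Robust SD ≈ 1.4826 × 35 = 51.891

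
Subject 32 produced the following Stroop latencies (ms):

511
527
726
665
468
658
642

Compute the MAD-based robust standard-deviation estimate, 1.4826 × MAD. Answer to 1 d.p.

124.5 ms

Sorted: 468, 511, 527, 642, 658, 665, 726 → median = 642
|x − 642| sorted: 0, 16, 23, 84, 115, 131, 174 → MAD = 84
Robust SD ≈ 1.4826 × 84 = 124.538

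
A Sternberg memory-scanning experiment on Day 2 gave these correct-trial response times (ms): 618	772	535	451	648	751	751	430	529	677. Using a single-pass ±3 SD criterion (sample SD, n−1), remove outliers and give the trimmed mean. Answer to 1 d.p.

n = 10, ΣRT = 6162, M = 616.200
Σ(x−M)² = 141485.60; s = √(141485.60/9) = 125.382
Cutoffs: 616.200 ± 3·125.382 → [240.1, 992.3]
No RTs fall outside the cutoffs; all 10 retained. Mean = 6162/10 = 616.200

616.2 ms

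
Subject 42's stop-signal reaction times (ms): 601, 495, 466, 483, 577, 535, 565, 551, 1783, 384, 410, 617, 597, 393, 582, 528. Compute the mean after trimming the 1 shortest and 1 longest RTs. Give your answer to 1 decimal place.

Sorted: 384, 393, 410, 466, 483, 495, 528, 535, 551, 565, 577, 582, 597, 601, 617, 1783
Drop lowest 1 (384) and highest 1 (1783)
Remaining (n=14): Σ = 7400, mean = 7400/14 = 528.571

528.6 ms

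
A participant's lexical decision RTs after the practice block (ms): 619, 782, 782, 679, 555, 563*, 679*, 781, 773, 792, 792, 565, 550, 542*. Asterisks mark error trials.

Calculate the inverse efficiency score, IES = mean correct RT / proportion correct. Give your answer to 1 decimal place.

Correct trials (n=11): 619, 782, 782, 679, 555, 781, 773, 792, 792, 565, 550
Mean correct RT = 7670/11 = 697.2727 ms
Proportion correct = 11/14
IES = 697.2727 / (11/14) = 887.438 ms

887.4 ms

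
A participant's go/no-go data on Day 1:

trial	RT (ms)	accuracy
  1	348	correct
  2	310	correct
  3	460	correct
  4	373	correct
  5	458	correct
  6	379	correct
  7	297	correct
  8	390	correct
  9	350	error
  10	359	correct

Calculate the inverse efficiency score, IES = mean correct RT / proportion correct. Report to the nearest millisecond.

Correct trials (n=9): 348, 310, 460, 373, 458, 379, 297, 390, 359
Mean correct RT = 3374/9 = 374.8889 ms
Proportion correct = 9/10
IES = 374.8889 / (9/10) = 416.543 ms

417 ms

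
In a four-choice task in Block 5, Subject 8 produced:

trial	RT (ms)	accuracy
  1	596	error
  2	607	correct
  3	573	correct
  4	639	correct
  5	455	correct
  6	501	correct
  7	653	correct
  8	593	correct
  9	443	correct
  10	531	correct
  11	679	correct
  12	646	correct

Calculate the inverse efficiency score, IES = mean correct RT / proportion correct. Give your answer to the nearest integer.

Correct trials (n=11): 607, 573, 639, 455, 501, 653, 593, 443, 531, 679, 646
Mean correct RT = 6320/11 = 574.5455 ms
Proportion correct = 11/12
IES = 574.5455 / (11/12) = 626.777 ms

627 ms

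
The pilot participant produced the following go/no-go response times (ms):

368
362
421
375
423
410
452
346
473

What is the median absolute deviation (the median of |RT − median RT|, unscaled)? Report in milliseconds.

Sorted: 346, 362, 368, 375, 410, 421, 423, 452, 473 → median = 410
|x − 410|: 42, 48, 11, 35, 13, 0, 42, 64, 63
Sorted deviations: 0, 11, 13, 35, 42, 42, 48, 63, 64 → MAD = 42

42 ms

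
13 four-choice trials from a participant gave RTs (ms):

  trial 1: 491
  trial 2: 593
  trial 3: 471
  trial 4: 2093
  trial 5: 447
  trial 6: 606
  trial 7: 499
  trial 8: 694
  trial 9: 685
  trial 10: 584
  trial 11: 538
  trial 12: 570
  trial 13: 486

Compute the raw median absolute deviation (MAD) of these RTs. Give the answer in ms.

79 ms

Sorted: 447, 471, 486, 491, 499, 538, 570, 584, 593, 606, 685, 694, 2093 → median = 570
|x − 570|: 79, 23, 99, 1523, 123, 36, 71, 124, 115, 14, 32, 0, 84
Sorted deviations: 0, 14, 23, 32, 36, 71, 79, 84, 99, 115, 123, 124, 1523 → MAD = 79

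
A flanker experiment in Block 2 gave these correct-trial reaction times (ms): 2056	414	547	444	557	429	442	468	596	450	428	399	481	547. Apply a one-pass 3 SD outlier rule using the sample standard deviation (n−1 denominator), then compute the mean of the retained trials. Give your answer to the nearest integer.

n = 14, ΣRT = 8258, M = 589.857
Σ(x−M)² = 2363185.71; s = √(2363185.71/13) = 426.361
Cutoffs: 589.857 ± 3·426.361 → [-689.2, 1868.9]
Outside: 2056 → excluded.
Retained (n=13): Σ = 6202, mean = 6202/13 = 477.077

477 ms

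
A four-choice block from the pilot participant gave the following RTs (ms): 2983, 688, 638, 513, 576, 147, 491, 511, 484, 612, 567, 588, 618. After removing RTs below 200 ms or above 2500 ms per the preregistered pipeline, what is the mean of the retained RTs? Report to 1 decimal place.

Excluded: 147, 2983
Retained (n=11): Σ = 6286
Mean = 6286/11 = 571.4545

571.5 ms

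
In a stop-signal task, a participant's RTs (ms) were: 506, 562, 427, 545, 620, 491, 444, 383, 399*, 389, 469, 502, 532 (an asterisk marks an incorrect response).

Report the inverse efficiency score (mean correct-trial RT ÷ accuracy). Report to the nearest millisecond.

530 ms

Correct trials (n=12): 506, 562, 427, 545, 620, 491, 444, 383, 389, 469, 502, 532
Mean correct RT = 5870/12 = 489.1667 ms
Proportion correct = 12/13
IES = 489.1667 / (12/13) = 529.931 ms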